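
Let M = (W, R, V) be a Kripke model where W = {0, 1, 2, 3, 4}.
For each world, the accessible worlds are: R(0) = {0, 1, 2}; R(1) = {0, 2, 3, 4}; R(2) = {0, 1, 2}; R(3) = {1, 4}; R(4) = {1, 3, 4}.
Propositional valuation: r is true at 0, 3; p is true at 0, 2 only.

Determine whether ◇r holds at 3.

No

At 3: ◇r requires r at some successor in {1, 4}.
  At 1: r is false.
  At 4: r is false.
So ◇r is false at 3.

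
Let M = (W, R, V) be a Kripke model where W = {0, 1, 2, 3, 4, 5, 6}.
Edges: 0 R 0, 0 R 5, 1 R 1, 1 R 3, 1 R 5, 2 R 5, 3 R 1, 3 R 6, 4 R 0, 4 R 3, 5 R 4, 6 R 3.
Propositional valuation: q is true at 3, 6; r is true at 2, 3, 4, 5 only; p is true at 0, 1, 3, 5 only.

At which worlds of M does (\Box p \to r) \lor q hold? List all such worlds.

2, 3, 4, 5, 6

Recall that \Box ψ holds at a world iff ψ holds at every accessible world, and \Diamond ψ holds iff ψ holds at some accessible world.
Let φ = (\Box p \to r) \lor q. Evaluate φ at each world:
  0 (successors {0, 5}): φ is false.
  1 (successors {1, 3, 5}): φ is false.
  2 (successors {5}): φ is true.
  3 (successors {1, 6}): φ is true.
  4 (successors {0, 3}): φ is true.
  5 (successors {4}): φ is true.
  6 (successors {3}): φ is true.
For instance, at 2:
  At 2: \Box p \to r is true, q is false, so (\Box p \to r) \lor q is true.
    At 2: \Box p is true, r is true, so \Box p \to r is true.
      At 2: \Box p requires p at every successor {5}.
        At 5: p is true.
      So \Box p is true at 2.
Satisfying worlds: {2, 3, 4, 5, 6}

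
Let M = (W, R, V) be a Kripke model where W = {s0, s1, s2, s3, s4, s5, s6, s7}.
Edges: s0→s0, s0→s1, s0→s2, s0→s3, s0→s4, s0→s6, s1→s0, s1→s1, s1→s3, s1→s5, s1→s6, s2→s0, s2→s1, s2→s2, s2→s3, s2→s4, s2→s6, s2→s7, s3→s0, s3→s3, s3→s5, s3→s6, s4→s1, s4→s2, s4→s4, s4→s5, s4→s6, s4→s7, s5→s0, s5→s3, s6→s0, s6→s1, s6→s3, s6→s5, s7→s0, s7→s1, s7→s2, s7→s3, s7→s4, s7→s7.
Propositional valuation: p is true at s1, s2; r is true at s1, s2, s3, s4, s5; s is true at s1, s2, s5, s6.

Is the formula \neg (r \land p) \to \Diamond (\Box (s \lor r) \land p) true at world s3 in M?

Recall that \Box ψ holds at a world iff ψ holds at every accessible world, and \Diamond ψ holds iff ψ holds at some accessible world.
At s3: \neg (r \land p) is true, \Diamond (\Box (s \lor r) \land p) is false, so \neg (r \land p) \to \Diamond (\Box (s \lor r) \land p) is false.
  At s3: \Diamond (\Box (s \lor r) \land p) requires \Box (s \lor r) \land p at some successor in {s0, s3, s5, s6}.
    At s0: \Box (s \lor r) \land p is false.
    At s3: \Box (s \lor r) \land p is false.
    At s5: \Box (s \lor r) \land p is false.
    At s6: \Box (s \lor r) \land p is false.
  So \Diamond (\Box (s \lor r) \land p) is false at s3.

No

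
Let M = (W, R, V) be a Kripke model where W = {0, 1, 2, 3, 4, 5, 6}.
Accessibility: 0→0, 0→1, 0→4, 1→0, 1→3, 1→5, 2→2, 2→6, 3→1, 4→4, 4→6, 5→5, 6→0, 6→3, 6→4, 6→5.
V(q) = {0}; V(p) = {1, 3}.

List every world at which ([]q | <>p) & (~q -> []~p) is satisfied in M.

Recall that []ψ holds at a world iff ψ holds at every accessible world, and <>ψ holds iff ψ holds at some accessible world.
Let φ = ([]q | <>p) & (~q -> []~p). Evaluate φ at each world:
  0 (successors {0, 1, 4}): φ is true.
  1 (successors {0, 3, 5}): φ is false.
  2 (successors {2, 6}): φ is false.
  3 (successors {1}): φ is false.
  4 (successors {4, 6}): φ is false.
  5 (successors {5}): φ is false.
  6 (successors {0, 3, 4, 5}): φ is false.
For instance, at 6:
  At 6: []q | <>p is true, ~q -> []~p is false, so ([]q | <>p) & (~q -> []~p) is false.
    At 6: []q is false, <>p is true, so []q | <>p is true.
      At 6: []q requires q at every successor {0, 3, 4, 5}.
        q fails at 3, so []q is false at 6.
      At 6: <>p requires p at some successor in {0, 3, 4, 5}.
        p holds at 3, so <>p is true at 6.
    At 6: ~q is true, []~p is false, so ~q -> []~p is false.
      At 6: []~p requires ~p at every successor {0, 3, 4, 5}.
        ~p fails at 3, so []~p is false at 6.
Satisfying worlds: {0}

0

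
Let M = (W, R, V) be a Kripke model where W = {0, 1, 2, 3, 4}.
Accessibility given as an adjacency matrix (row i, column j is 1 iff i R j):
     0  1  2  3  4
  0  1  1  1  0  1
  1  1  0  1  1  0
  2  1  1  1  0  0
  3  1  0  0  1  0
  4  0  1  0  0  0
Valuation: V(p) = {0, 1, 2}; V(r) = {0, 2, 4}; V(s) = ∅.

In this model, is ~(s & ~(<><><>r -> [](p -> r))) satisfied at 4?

Yes

At 4: s & ~(<><><>r -> [](p -> r)) is false, so ~(s & ~(<><><>r -> [](p -> r))) is true.
  At 4: s is false, ~(<><><>r -> [](p -> r)) is true, so s & ~(<><><>r -> [](p -> r)) is false.
    At 4: <><><>r -> [](p -> r) is false, so ~(<><><>r -> [](p -> r)) is true.
      At 4: <><><>r is true, [](p -> r) is false, so <><><>r -> [](p -> r) is false.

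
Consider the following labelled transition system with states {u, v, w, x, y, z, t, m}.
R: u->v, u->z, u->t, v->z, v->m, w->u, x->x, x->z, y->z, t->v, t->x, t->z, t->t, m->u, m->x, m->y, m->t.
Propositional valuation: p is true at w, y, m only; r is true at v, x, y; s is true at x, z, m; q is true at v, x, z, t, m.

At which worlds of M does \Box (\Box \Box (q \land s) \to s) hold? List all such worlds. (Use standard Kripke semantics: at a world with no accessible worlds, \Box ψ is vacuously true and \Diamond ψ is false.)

u, v, w, x, y, z, t

Let φ = \Box (\Box \Box (q \land s) \to s). Evaluate φ at each world:
  u (successors {v, z, t}): φ is true.
  v (successors {z, m}): φ is true.
  w (successors {u}): φ is true.
  x (successors {x, z}): φ is true.
  y (successors {z}): φ is true.
  z (successors ∅): φ is true.
  t (successors {v, x, z, t}): φ is true.
  m (successors {u, x, y, t}): φ is false.
For instance, at t:
  At t: \Box (\Box \Box (q \land s) \to s) requires \Box \Box (q \land s) \to s at every successor {v, x, z, t}.
    At v: \Box \Box (q \land s) \to s is true.
    At x: \Box \Box (q \land s) \to s is true.
    At z: \Box \Box (q \land s) \to s is true.
    At t: \Box \Box (q \land s) \to s is true.
  So \Box (\Box \Box (q \land s) \to s) is true at t.
Satisfying worlds: {u, v, w, x, y, z, t}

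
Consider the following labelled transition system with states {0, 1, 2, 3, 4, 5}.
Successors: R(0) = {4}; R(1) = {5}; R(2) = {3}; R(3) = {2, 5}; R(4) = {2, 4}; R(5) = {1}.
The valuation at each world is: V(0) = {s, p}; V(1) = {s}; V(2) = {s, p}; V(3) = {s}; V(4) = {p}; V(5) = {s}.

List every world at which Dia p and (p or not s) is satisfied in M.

Let φ = Dia p and (p or not s). Evaluate φ at each world:
  0 (successors {4}): φ is true.
  1 (successors {5}): φ is false.
  2 (successors {3}): φ is false.
  3 (successors {2, 5}): φ is false.
  4 (successors {2, 4}): φ is true.
  5 (successors {1}): φ is false.
For instance, at 3:
  At 3: Dia p is true, p or not s is false, so Dia p and (p or not s) is false.
    At 3: Dia p requires p at some successor in {2, 5}.
      p holds at 2, so Dia p is true at 3.
Satisfying worlds: {0, 4}

0, 4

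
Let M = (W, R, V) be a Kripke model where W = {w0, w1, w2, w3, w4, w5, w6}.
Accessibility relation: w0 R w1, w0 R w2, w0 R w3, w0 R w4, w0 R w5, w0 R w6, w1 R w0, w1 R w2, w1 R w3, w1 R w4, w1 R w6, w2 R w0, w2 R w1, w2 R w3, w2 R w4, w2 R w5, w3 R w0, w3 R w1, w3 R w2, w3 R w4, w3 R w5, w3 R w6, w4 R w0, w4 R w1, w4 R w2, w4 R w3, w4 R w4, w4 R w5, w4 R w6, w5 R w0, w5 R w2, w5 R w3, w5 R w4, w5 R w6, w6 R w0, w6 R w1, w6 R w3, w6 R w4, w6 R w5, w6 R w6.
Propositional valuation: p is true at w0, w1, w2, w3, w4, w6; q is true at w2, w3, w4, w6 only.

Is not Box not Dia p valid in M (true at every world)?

Let φ = not Box not Dia p. Evaluate φ at each world:
  w0 (successors {w1, w2, w3, w4, w5, w6}): φ is true.
  w1 (successors {w0, w2, w3, w4, w6}): φ is true.
  w2 (successors {w0, w1, w3, w4, w5}): φ is true.
  w3 (successors {w0, w1, w2, w4, w5, w6}): φ is true.
  w4 (successors {w0, w1, w2, w3, w4, w5, w6}): φ is true.
  w5 (successors {w0, w2, w3, w4, w6}): φ is true.
  w6 (successors {w0, w1, w3, w4, w5, w6}): φ is true.
For instance, at w1:
  At w1: Box not Dia p is false, so not Box not Dia p is true.
    At w1: Box not Dia p requires not Dia p at every successor {w0, w2, w3, w4, w6}.
      not Dia p fails at w0, so Box not Dia p is false at w1.

Yes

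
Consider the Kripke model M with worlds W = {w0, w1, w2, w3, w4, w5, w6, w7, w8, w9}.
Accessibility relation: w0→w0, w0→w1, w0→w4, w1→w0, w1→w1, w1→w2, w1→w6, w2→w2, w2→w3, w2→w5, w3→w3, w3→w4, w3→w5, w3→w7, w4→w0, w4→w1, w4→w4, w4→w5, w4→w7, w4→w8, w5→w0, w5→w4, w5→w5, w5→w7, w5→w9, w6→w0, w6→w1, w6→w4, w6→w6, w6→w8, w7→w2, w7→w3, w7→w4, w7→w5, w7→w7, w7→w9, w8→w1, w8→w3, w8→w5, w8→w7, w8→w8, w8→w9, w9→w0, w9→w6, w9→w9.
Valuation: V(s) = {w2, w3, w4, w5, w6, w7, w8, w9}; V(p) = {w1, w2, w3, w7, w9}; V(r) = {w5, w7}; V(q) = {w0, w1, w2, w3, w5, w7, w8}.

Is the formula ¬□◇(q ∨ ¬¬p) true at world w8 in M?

No

At w8: □◇(q ∨ ¬¬p) is true, so ¬□◇(q ∨ ¬¬p) is false.
  At w8: □◇(q ∨ ¬¬p) requires ◇(q ∨ ¬¬p) at every successor {w1, w3, w5, w7, w8, w9}.
    At w1: ◇(q ∨ ¬¬p) is true.
    At w3: ◇(q ∨ ¬¬p) is true.
    At w5: ◇(q ∨ ¬¬p) is true.
    At w7: ◇(q ∨ ¬¬p) is true.
    At w8: ◇(q ∨ ¬¬p) is true.
    At w9: ◇(q ∨ ¬¬p) is true.
  So □◇(q ∨ ¬¬p) is true at w8.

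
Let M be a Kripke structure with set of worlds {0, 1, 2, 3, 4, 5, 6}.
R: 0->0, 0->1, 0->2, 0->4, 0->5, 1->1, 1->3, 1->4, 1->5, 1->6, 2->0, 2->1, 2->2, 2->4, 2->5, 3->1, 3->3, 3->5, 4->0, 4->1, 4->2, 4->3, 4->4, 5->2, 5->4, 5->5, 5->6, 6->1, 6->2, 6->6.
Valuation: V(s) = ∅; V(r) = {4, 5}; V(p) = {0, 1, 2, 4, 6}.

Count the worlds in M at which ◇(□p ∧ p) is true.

Let φ = ◇(□p ∧ p). Evaluate φ at each world:
  0 (successors {0, 1, 2, 4, 5}): φ is false.
  1 (successors {1, 3, 4, 5, 6}): φ is true.
  2 (successors {0, 1, 2, 4, 5}): φ is false.
  3 (successors {1, 3, 5}): φ is false.
  4 (successors {0, 1, 2, 3, 4}): φ is false.
  5 (successors {2, 4, 5, 6}): φ is true.
  6 (successors {1, 2, 6}): φ is true.
For instance, at 0:
  At 0: ◇(□p ∧ p) requires □p ∧ p at some successor in {0, 1, 2, 4, 5}.
    At 0: □p ∧ p is false.
    At 1: □p ∧ p is false.
    At 2: □p ∧ p is false.
    At 4: □p ∧ p is false.
    At 5: □p ∧ p is false.
  So ◇(□p ∧ p) is false at 0.
Satisfying worlds: {1, 5, 6}

3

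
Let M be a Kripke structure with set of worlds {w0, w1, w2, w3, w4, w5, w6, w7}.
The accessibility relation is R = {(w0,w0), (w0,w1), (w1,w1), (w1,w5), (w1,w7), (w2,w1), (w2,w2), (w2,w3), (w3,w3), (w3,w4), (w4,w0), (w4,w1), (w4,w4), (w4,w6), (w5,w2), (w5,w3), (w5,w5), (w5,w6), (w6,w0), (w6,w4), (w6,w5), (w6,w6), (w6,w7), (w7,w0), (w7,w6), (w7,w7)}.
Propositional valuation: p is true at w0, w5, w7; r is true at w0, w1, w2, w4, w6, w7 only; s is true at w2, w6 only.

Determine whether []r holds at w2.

At w2: []r requires r at every successor {w1, w2, w3}.
  r fails at w3, so []r is false at w2.

No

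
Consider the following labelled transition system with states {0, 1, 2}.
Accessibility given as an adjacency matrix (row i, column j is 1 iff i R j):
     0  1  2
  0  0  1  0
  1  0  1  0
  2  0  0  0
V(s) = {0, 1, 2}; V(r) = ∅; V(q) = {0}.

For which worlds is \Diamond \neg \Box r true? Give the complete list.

Let φ = \Diamond \neg \Box r. Evaluate φ at each world:
  0 (successors {1}): φ is true.
  1 (successors {1}): φ is true.
  2 (successors ∅): φ is false.
For instance, at 1:
  At 1: \Diamond \neg \Box r requires \neg \Box r at some successor in {1}.
    \neg \Box r holds at 1, so \Diamond \neg \Box r is true at 1.
      At 1: \Box r is false, so \neg \Box r is true.
Satisfying worlds: {0, 1}

0, 1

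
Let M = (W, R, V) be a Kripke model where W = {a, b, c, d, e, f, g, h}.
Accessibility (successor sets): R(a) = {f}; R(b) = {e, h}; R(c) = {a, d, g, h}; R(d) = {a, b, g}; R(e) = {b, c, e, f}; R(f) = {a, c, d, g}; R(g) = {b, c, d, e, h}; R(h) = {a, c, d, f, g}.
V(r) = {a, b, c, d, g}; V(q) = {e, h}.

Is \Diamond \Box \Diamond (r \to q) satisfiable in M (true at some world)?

Yes

Recall that \Box ψ holds at a world iff ψ holds at every accessible world, and \Diamond ψ holds iff ψ holds at some accessible world.
Let φ = \Diamond \Box \Diamond (r \to q). Evaluate φ at each world:
  a (successors {f}): φ is false.
  b (successors {e, h}): φ is false.
  c (successors {a, d, g, h}): φ is true.
  d (successors {a, b, g}): φ is true.
  e (successors {b, c, e, f}): φ is true.
  f (successors {a, c, d, g}): φ is true.
  g (successors {b, c, d, e, h}): φ is true.
  h (successors {a, c, d, f, g}): φ is true.
Detail at c (witness):
  At c: \Diamond \Box \Diamond (r \to q) requires \Box \Diamond (r \to q) at some successor in {a, d, g, h}.
    \Box \Diamond (r \to q) holds at d, so \Diamond \Box \Diamond (r \to q) is true at c.
      At d: \Box \Diamond (r \to q) requires \Diamond (r \to q) at every successor {a, b, g}.
        At a: \Diamond (r \to q) is true.
        At b: \Diamond (r \to q) is true.
        At g: \Diamond (r \to q) is true.
      So \Box \Diamond (r \to q) is true at d.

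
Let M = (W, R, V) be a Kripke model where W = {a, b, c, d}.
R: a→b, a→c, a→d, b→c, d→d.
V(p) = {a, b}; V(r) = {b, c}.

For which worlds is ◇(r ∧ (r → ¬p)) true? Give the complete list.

a, b

Let φ = ◇(r ∧ (r → ¬p)). Evaluate φ at each world:
  a (successors {b, c, d}): φ is true.
  b (successors {c}): φ is true.
  c (successors ∅): φ is false.
  d (successors {d}): φ is false.
For instance, at d:
  At d: ◇(r ∧ (r → ¬p)) requires r ∧ (r → ¬p) at some successor in {d}.
    At d: r ∧ (r → ¬p) is false.
  So ◇(r ∧ (r → ¬p)) is false at d.
Satisfying worlds: {a, b}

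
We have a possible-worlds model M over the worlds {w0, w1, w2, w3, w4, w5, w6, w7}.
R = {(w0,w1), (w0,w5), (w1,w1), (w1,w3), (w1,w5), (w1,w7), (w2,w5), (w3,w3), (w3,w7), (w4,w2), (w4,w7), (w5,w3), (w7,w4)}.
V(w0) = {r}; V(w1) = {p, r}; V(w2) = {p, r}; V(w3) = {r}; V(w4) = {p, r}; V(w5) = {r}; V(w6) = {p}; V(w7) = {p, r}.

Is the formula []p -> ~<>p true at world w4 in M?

No

Recall that []ψ holds at a world iff ψ holds at every accessible world, and <>ψ holds iff ψ holds at some accessible world.
At w4: []p is true, ~<>p is false, so []p -> ~<>p is false.
  At w4: []p requires p at every successor {w2, w7}.
    At w2: p is true.
    At w7: p is true.
  So []p is true at w4.
  At w4: <>p is true, so ~<>p is false.
    At w4: <>p requires p at some successor in {w2, w7}.
      p holds at w2, so <>p is true at w4.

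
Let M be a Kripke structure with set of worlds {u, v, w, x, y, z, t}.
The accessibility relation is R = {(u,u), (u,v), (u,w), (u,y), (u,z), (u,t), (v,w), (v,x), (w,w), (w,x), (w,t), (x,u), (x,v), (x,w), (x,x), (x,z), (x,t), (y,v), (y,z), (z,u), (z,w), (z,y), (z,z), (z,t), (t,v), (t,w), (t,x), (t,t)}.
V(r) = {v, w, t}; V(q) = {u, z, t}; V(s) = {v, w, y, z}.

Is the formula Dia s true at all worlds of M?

Yes

Recall that Dia ψ holds at a world iff ψ holds at some accessible world.
Let φ = Dia s. Evaluate φ at each world:
  u (successors {u, v, w, y, z, t}): φ is true.
  v (successors {w, x}): φ is true.
  w (successors {w, x, t}): φ is true.
  x (successors {u, v, w, x, z, t}): φ is true.
  y (successors {v, z}): φ is true.
  z (successors {u, w, y, z, t}): φ is true.
  t (successors {v, w, x, t}): φ is true.
For instance, at y:
  At y: Dia s requires s at some successor in {v, z}.
    s holds at v, so Dia s is true at y.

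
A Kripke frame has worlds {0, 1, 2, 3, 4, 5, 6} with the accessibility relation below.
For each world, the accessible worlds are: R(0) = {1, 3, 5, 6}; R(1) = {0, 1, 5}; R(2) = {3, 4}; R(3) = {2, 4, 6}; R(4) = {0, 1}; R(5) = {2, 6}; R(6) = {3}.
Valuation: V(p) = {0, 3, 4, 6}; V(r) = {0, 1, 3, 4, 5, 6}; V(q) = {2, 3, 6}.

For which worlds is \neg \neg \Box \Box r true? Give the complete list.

Recall that \Box ψ holds at a world iff ψ holds at every accessible world, and \Diamond ψ holds iff ψ holds at some accessible world.
Let φ = \neg \neg \Box \Box r. Evaluate φ at each world:
  0 (successors {1, 3, 5, 6}): φ is false.
  1 (successors {0, 1, 5}): φ is false.
  2 (successors {3, 4}): φ is false.
  3 (successors {2, 4, 6}): φ is true.
  4 (successors {0, 1}): φ is true.
  5 (successors {2, 6}): φ is true.
  6 (successors {3}): φ is false.
For instance, at 1:
  At 1: \neg \Box \Box r is true, so \neg \neg \Box \Box r is false.
    At 1: \Box \Box r is false, so \neg \Box \Box r is true.
      At 1: \Box \Box r requires \Box r at every successor {0, 1, 5}.
        \Box r fails at 5, so \Box \Box r is false at 1.
Satisfying worlds: {3, 4, 5}

3, 4, 5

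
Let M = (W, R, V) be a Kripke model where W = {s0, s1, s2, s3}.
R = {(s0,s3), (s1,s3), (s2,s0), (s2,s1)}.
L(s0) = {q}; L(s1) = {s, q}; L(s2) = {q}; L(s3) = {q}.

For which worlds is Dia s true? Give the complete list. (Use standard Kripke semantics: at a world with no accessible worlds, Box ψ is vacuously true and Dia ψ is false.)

s2

Recall that Dia ψ holds at a world iff ψ holds at some accessible world.
Let φ = Dia s. Evaluate φ at each world:
  s0 (successors {s3}): φ is false.
  s1 (successors {s3}): φ is false.
  s2 (successors {s0, s1}): φ is true.
  s3 (successors ∅): φ is false.
For instance, at s2:
  At s2: Dia s requires s at some successor in {s0, s1}.
    s holds at s1, so Dia s is true at s2.
Satisfying worlds: {s2}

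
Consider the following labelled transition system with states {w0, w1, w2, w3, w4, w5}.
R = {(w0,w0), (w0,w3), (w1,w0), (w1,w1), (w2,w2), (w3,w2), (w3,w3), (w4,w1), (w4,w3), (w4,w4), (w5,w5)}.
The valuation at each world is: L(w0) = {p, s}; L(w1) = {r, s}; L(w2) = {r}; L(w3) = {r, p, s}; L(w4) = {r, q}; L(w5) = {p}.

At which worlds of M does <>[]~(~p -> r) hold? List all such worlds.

none

Let φ = <>[]~(~p -> r). Evaluate φ at each world:
  w0 (successors {w0, w3}): φ is false.
  w1 (successors {w0, w1}): φ is false.
  w2 (successors {w2}): φ is false.
  w3 (successors {w2, w3}): φ is false.
  w4 (successors {w1, w3, w4}): φ is false.
  w5 (successors {w5}): φ is false.
For instance, at w3:
  At w3: <>[]~(~p -> r) requires []~(~p -> r) at some successor in {w2, w3}.
    At w2: []~(~p -> r) is false.
    At w3: []~(~p -> r) is false.
  So <>[]~(~p -> r) is false at w3.
Satisfying worlds: none.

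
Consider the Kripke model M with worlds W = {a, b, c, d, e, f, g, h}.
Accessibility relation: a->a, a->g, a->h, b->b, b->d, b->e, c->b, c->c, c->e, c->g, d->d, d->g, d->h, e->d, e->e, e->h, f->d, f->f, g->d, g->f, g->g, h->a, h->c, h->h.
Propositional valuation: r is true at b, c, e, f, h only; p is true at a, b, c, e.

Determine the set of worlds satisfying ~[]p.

a, b, c, d, e, f, g, h

Recall that []ψ holds at a world iff ψ holds at every accessible world, and <>ψ holds iff ψ holds at some accessible world.
Let φ = ~[]p. Evaluate φ at each world:
  a (successors {a, g, h}): φ is true.
  b (successors {b, d, e}): φ is true.
  c (successors {b, c, e, g}): φ is true.
  d (successors {d, g, h}): φ is true.
  e (successors {d, e, h}): φ is true.
  f (successors {d, f}): φ is true.
  g (successors {d, f, g}): φ is true.
  h (successors {a, c, h}): φ is true.
For instance, at c:
  At c: []p is false, so ~[]p is true.
    At c: []p requires p at every successor {b, c, e, g}.
      p fails at g, so []p is false at c.
Satisfying worlds: {a, b, c, d, e, f, g, h}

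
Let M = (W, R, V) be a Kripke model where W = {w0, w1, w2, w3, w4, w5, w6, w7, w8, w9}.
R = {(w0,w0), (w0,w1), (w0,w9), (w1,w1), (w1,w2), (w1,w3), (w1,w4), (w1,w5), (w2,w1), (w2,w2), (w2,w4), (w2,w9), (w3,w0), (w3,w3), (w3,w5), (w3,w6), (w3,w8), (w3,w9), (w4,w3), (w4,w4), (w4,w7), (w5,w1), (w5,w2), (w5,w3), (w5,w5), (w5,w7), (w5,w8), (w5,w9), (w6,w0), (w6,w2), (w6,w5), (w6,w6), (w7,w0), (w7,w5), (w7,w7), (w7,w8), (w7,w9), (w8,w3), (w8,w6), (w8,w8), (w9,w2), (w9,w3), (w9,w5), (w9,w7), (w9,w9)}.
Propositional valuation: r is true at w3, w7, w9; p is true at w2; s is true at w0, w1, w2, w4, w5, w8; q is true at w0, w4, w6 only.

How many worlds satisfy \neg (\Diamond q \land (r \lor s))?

3

Let φ = \neg (\Diamond q \land (r \lor s)). Evaluate φ at each world:
  w0 (successors {w0, w1, w9}): φ is false.
  w1 (successors {w1, w2, w3, w4, w5}): φ is false.
  w2 (successors {w1, w2, w4, w9}): φ is false.
  w3 (successors {w0, w3, w5, w6, w8, w9}): φ is false.
  w4 (successors {w3, w4, w7}): φ is false.
  w5 (successors {w1, w2, w3, w5, w7, w8, w9}): φ is true.
  w6 (successors {w0, w2, w5, w6}): φ is true.
  w7 (successors {w0, w5, w7, w8, w9}): φ is false.
  w8 (successors {w3, w6, w8}): φ is false.
  w9 (successors {w2, w3, w5, w7, w9}): φ is true.
For instance, at w5:
  At w5: \Diamond q \land (r \lor s) is false, so \neg (\Diamond q \land (r \lor s)) is true.
    At w5: \Diamond q is false, r \lor s is true, so \Diamond q \land (r \lor s) is false.
      At w5: \Diamond q requires q at some successor in {w1, w2, w3, w5, w7, w8, w9}.
        At w1: q is false.
        At w2: q is false.
        At w3: q is false.
        At w5: q is false.
        At w7: q is false.
        At w8: q is false.
        At w9: q is false.
      So \Diamond q is false at w5.
Satisfying worlds: {w5, w6, w9}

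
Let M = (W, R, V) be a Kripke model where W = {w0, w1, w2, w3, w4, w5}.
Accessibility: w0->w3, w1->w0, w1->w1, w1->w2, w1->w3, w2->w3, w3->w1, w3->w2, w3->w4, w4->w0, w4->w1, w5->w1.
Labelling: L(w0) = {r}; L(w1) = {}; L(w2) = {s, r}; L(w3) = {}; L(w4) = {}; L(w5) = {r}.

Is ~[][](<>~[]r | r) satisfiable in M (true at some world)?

Let φ = ~[][](<>~[]r | r). Evaluate φ at each world:
  w0 (successors {w3}): φ is false.
  w1 (successors {w0, w1, w2, w3}): φ is false.
  w2 (successors {w3}): φ is false.
  w3 (successors {w1, w2, w4}): φ is false.
  w4 (successors {w0, w1}): φ is false.
  w5 (successors {w1}): φ is false.
For instance, at w3:
  At w3: [][](<>~[]r | r) is true, so ~[][](<>~[]r | r) is false.
    At w3: [][](<>~[]r | r) requires [](<>~[]r | r) at every successor {w1, w2, w4}.
      At w1: [](<>~[]r | r) is true.
      At w2: [](<>~[]r | r) is true.
      At w4: [](<>~[]r | r) is true.
    So [][](<>~[]r | r) is true at w3.

No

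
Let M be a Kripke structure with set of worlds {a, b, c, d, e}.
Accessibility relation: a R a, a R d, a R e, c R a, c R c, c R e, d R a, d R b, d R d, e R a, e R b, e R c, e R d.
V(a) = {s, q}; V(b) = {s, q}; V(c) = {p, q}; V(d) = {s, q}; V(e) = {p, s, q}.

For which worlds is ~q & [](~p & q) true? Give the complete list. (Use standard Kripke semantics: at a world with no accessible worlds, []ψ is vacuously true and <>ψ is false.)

none

Let φ = ~q & [](~p & q). Evaluate φ at each world:
  a (successors {a, d, e}): φ is false.
  b (successors ∅): φ is false.
  c (successors {a, c, e}): φ is false.
  d (successors {a, b, d}): φ is false.
  e (successors {a, b, c, d}): φ is false.
For instance, at e:
  At e: ~q is false, [](~p & q) is false, so ~q & [](~p & q) is false.
    At e: [](~p & q) requires ~p & q at every successor {a, b, c, d}.
      ~p & q fails at c, so [](~p & q) is false at e.
Satisfying worlds: none.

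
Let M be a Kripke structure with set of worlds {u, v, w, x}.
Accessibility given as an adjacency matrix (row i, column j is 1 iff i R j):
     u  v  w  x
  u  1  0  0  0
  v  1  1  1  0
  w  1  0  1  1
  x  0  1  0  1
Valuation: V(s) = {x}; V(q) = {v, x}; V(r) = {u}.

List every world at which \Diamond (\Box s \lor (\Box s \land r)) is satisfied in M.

Recall that \Box ψ holds at a world iff ψ holds at every accessible world, and \Diamond ψ holds iff ψ holds at some accessible world.
Let φ = \Diamond (\Box s \lor (\Box s \land r)). Evaluate φ at each world:
  u (successors {u}): φ is false.
  v (successors {u, v, w}): φ is false.
  w (successors {u, w, x}): φ is false.
  x (successors {v, x}): φ is false.
For instance, at x:
  At x: \Diamond (\Box s \lor (\Box s \land r)) requires \Box s \lor (\Box s \land r) at some successor in {v, x}.
    At v: \Box s \lor (\Box s \land r) is false.
    At x: \Box s \lor (\Box s \land r) is false.
  So \Diamond (\Box s \lor (\Box s \land r)) is false at x.
Satisfying worlds: none.

none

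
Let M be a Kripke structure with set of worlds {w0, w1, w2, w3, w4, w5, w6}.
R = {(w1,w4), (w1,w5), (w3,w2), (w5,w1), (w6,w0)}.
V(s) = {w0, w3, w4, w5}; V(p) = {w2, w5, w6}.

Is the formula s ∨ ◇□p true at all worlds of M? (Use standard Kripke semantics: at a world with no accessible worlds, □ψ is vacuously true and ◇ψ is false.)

No

Let φ = s ∨ ◇□p. Evaluate φ at each world:
  w0 (successors ∅): φ is true.
  w1 (successors {w4, w5}): φ is true.
  w2 (successors ∅): φ is false.
  w3 (successors {w2}): φ is true.
  w4 (successors ∅): φ is true.
  w5 (successors {w1}): φ is true.
  w6 (successors {w0}): φ is true.
Detail at w2 (counterexample):
  At w2: s is false, ◇□p is false, so s ∨ ◇□p is false.
    At w2: no accessible worlds, so ◇□p is false.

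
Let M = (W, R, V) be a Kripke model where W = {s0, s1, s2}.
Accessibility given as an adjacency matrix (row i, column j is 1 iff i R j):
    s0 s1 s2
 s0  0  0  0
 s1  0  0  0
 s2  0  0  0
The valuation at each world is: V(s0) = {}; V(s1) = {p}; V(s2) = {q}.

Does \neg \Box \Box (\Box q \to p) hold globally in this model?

No

Let φ = \neg \Box \Box (\Box q \to p). Evaluate φ at each world:
  s0 (successors ∅): φ is false.
  s1 (successors ∅): φ is false.
  s2 (successors ∅): φ is false.
Detail at s0 (counterexample):
  At s0: \Box \Box (\Box q \to p) is true, so \neg \Box \Box (\Box q \to p) is false.
    At s0: no accessible worlds, so \Box \Box (\Box q \to p) holds vacuously.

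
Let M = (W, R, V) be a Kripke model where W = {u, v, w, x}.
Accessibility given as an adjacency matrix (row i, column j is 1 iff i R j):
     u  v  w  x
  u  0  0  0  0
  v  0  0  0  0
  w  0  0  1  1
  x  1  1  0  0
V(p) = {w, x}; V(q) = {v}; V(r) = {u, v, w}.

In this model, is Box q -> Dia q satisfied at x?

Yes

At x: Box q is false, Dia q is true, so Box q -> Dia q is true.
  At x: Box q requires q at every successor {u, v}.
    q fails at u, so Box q is false at x.
  At x: Dia q requires q at some successor in {u, v}.
    q holds at v, so Dia q is true at x.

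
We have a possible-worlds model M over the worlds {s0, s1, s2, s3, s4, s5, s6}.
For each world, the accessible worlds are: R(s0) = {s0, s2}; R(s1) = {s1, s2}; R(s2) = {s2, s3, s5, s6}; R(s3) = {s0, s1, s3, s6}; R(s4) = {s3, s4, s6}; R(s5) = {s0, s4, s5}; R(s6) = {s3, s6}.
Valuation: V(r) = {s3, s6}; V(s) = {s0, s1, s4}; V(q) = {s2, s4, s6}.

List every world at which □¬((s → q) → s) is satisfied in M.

Let φ = □¬((s → q) → s). Evaluate φ at each world:
  s0 (successors {s0, s2}): φ is false.
  s1 (successors {s1, s2}): φ is false.
  s2 (successors {s2, s3, s5, s6}): φ is true.
  s3 (successors {s0, s1, s3, s6}): φ is false.
  s4 (successors {s3, s4, s6}): φ is false.
  s5 (successors {s0, s4, s5}): φ is false.
  s6 (successors {s3, s6}): φ is true.
For instance, at s2:
  At s2: □¬((s → q) → s) requires ¬((s → q) → s) at every successor {s2, s3, s5, s6}.
    At s2: ¬((s → q) → s) is true.
    At s3: ¬((s → q) → s) is true.
    At s5: ¬((s → q) → s) is true.
    At s6: ¬((s → q) → s) is true.
  So □¬((s → q) → s) is true at s2.
Satisfying worlds: {s2, s6}

s2, s6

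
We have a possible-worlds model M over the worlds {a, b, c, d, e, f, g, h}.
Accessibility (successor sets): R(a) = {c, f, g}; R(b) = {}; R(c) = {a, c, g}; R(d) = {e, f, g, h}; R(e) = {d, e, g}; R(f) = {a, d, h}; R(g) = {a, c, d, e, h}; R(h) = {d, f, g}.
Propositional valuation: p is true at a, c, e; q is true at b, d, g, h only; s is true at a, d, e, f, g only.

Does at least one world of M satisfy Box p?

Yes

Recall that Box ψ holds at a world iff ψ holds at every accessible world, and Dia ψ holds iff ψ holds at some accessible world.
Let φ = Box p. Evaluate φ at each world:
  a (successors {c, f, g}): φ is false.
  b (successors ∅): φ is true.
  c (successors {a, c, g}): φ is false.
  d (successors {e, f, g, h}): φ is false.
  e (successors {d, e, g}): φ is false.
  f (successors {a, d, h}): φ is false.
  g (successors {a, c, d, e, h}): φ is false.
  h (successors {d, f, g}): φ is false.
Detail at b (witness):
  At b: no accessible worlds, so Box p holds vacuously.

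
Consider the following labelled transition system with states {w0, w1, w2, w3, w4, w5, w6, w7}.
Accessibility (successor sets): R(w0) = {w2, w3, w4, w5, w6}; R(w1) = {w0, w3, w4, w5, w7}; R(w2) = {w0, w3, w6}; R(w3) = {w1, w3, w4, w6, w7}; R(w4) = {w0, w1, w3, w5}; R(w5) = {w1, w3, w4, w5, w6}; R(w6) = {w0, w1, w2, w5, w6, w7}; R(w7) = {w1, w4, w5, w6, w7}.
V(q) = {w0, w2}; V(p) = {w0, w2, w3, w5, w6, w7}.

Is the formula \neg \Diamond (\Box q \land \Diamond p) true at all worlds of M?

Let φ = \neg \Diamond (\Box q \land \Diamond p). Evaluate φ at each world:
  w0 (successors {w2, w3, w4, w5, w6}): φ is true.
  w1 (successors {w0, w3, w4, w5, w7}): φ is true.
  w2 (successors {w0, w3, w6}): φ is true.
  w3 (successors {w1, w3, w4, w6, w7}): φ is true.
  w4 (successors {w0, w1, w3, w5}): φ is true.
  w5 (successors {w1, w3, w4, w5, w6}): φ is true.
  w6 (successors {w0, w1, w2, w5, w6, w7}): φ is true.
  w7 (successors {w1, w4, w5, w6, w7}): φ is true.
For instance, at w0:
  At w0: \Diamond (\Box q \land \Diamond p) is false, so \neg \Diamond (\Box q \land \Diamond p) is true.
    At w0: \Diamond (\Box q \land \Diamond p) requires \Box q \land \Diamond p at some successor in {w2, w3, w4, w5, w6}.
      At w2: \Box q \land \Diamond p is false.
      At w3: \Box q \land \Diamond p is false.
      At w4: \Box q \land \Diamond p is false.
      At w5: \Box q \land \Diamond p is false.
      At w6: \Box q \land \Diamond p is false.
    So \Diamond (\Box q \land \Diamond p) is false at w0.

Yes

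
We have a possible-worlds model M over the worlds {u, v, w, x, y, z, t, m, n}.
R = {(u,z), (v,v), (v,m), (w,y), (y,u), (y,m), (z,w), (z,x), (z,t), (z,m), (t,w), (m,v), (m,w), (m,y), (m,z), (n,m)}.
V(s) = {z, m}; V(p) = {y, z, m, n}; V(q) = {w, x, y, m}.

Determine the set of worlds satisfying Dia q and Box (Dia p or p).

v, w, y, t, m, n

Recall that Box ψ holds at a world iff ψ holds at every accessible world, and Dia ψ holds iff ψ holds at some accessible world.
Let φ = Dia q and Box (Dia p or p). Evaluate φ at each world:
  u (successors {z}): φ is false.
  v (successors {v, m}): φ is true.
  w (successors {y}): φ is true.
  x (successors ∅): φ is false.
  y (successors {u, m}): φ is true.
  z (successors {w, x, t, m}): φ is false.
  t (successors {w}): φ is true.
  m (successors {v, w, y, z}): φ is true.
  n (successors {m}): φ is true.
For instance, at u:
  At u: Dia q is false, Box (Dia p or p) is true, so Dia q and Box (Dia p or p) is false.
    At u: Dia q requires q at some successor in {z}.
      At z: q is false.
    So Dia q is false at u.
    At u: Box (Dia p or p) requires Dia p or p at every successor {z}.
      At z: Dia p or p is true.
    So Box (Dia p or p) is true at u.
Satisfying worlds: {v, w, y, t, m, n}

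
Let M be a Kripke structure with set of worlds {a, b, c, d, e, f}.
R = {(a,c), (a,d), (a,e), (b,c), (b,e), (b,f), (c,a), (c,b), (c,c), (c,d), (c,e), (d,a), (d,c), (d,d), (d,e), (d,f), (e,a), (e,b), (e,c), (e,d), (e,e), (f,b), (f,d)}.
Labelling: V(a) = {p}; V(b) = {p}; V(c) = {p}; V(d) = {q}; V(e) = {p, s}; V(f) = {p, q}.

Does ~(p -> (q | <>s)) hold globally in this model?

Recall that <>ψ holds at a world iff ψ holds at some accessible world.
Let φ = ~(p -> (q | <>s)). Evaluate φ at each world:
  a (successors {c, d, e}): φ is false.
  b (successors {c, e, f}): φ is false.
  c (successors {a, b, c, d, e}): φ is false.
  d (successors {a, c, d, e, f}): φ is false.
  e (successors {a, b, c, d, e}): φ is false.
  f (successors {b, d}): φ is false.
Detail at a (counterexample):
  At a: p -> (q | <>s) is true, so ~(p -> (q | <>s)) is false.
    At a: p is true, q | <>s is true, so p -> (q | <>s) is true.
      At a: q is false, <>s is true, so q | <>s is true.

No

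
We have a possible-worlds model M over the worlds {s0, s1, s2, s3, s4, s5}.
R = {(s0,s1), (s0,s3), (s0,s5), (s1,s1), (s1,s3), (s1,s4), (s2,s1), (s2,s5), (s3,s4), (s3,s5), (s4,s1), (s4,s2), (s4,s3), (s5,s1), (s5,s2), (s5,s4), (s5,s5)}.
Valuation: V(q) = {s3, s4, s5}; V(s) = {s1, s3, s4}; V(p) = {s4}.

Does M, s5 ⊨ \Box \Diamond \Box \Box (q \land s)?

No

Recall that \Box ψ holds at a world iff ψ holds at every accessible world, and \Diamond ψ holds iff ψ holds at some accessible world.
At s5: \Box \Diamond \Box \Box (q \land s) requires \Diamond \Box \Box (q \land s) at every successor {s1, s2, s4, s5}.
  \Diamond \Box \Box (q \land s) fails at s1, so \Box \Diamond \Box \Box (q \land s) is false at s5.
    At s1: \Diamond \Box \Box (q \land s) requires \Box \Box (q \land s) at some successor in {s1, s3, s4}.
      At s1: \Box \Box (q \land s) is false.
      At s3: \Box \Box (q \land s) is false.
      At s4: \Box \Box (q \land s) is false.
    So \Diamond \Box \Box (q \land s) is false at s1.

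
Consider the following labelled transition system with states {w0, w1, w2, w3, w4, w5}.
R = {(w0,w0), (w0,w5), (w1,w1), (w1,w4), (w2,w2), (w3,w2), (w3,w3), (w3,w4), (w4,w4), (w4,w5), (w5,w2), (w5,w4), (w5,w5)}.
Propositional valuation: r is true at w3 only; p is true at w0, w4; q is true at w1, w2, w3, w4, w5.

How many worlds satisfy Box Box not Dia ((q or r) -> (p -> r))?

0

Let φ = Box Box not Dia ((q or r) -> (p -> r)). Evaluate φ at each world:
  w0 (successors {w0, w5}): φ is false.
  w1 (successors {w1, w4}): φ is false.
  w2 (successors {w2}): φ is false.
  w3 (successors {w2, w3, w4}): φ is false.
  w4 (successors {w4, w5}): φ is false.
  w5 (successors {w2, w4, w5}): φ is false.
For instance, at w1:
  At w1: Box Box not Dia ((q or r) -> (p -> r)) requires Box not Dia ((q or r) -> (p -> r)) at every successor {w1, w4}.
    Box not Dia ((q or r) -> (p -> r)) fails at w1, so Box Box not Dia ((q or r) -> (p -> r)) is false at w1.
      At w1: Box not Dia ((q or r) -> (p -> r)) requires not Dia ((q or r) -> (p -> r)) at every successor {w1, w4}.
        not Dia ((q or r) -> (p -> r)) fails at w1, so Box not Dia ((q or r) -> (p -> r)) is false at w1.
Satisfying worlds: none.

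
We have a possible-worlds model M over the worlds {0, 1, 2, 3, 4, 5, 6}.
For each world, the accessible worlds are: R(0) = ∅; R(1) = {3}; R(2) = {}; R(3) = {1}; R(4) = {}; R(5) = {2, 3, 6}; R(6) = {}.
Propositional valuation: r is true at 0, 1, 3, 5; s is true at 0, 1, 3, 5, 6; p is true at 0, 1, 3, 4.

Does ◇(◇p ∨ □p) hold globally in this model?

Let φ = ◇(◇p ∨ □p). Evaluate φ at each world:
  0 (successors ∅): φ is false.
  1 (successors {3}): φ is true.
  2 (successors ∅): φ is false.
  3 (successors {1}): φ is true.
  4 (successors ∅): φ is false.
  5 (successors {2, 3, 6}): φ is true.
  6 (successors ∅): φ is false.
Detail at 0 (counterexample):
  At 0: no accessible worlds, so ◇(◇p ∨ □p) is false.

No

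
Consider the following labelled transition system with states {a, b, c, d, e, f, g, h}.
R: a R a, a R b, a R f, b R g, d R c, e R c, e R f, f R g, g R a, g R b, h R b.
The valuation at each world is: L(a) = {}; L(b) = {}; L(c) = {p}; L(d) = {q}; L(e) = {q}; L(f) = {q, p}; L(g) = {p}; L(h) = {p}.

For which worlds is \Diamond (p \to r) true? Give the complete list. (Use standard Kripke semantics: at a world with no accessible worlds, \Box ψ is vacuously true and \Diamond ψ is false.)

Let φ = \Diamond (p \to r). Evaluate φ at each world:
  a (successors {a, b, f}): φ is true.
  b (successors {g}): φ is false.
  c (successors ∅): φ is false.
  d (successors {c}): φ is false.
  e (successors {c, f}): φ is false.
  f (successors {g}): φ is false.
  g (successors {a, b}): φ is true.
  h (successors {b}): φ is true.
For instance, at b:
  At b: \Diamond (p \to r) requires p \to r at some successor in {g}.
    At g: p \to r is false.
  So \Diamond (p \to r) is false at b.
Satisfying worlds: {a, g, h}

a, g, h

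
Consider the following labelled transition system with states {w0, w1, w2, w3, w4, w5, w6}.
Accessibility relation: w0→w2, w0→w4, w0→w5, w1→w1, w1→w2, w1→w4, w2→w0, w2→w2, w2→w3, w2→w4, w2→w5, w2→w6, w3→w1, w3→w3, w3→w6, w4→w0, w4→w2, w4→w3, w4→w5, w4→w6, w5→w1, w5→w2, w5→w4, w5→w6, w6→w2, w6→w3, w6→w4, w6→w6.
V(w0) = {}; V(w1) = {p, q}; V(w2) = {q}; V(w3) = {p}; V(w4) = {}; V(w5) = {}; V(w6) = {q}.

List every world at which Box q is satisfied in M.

Let φ = Box q. Evaluate φ at each world:
  w0 (successors {w2, w4, w5}): φ is false.
  w1 (successors {w1, w2, w4}): φ is false.
  w2 (successors {w0, w2, w3, w4, w5, w6}): φ is false.
  w3 (successors {w1, w3, w6}): φ is false.
  w4 (successors {w0, w2, w3, w5, w6}): φ is false.
  w5 (successors {w1, w2, w4, w6}): φ is false.
  w6 (successors {w2, w3, w4, w6}): φ is false.
For instance, at w4:
  At w4: Box q requires q at every successor {w0, w2, w3, w5, w6}.
    q fails at w0, so Box q is false at w4.
Satisfying worlds: none.

none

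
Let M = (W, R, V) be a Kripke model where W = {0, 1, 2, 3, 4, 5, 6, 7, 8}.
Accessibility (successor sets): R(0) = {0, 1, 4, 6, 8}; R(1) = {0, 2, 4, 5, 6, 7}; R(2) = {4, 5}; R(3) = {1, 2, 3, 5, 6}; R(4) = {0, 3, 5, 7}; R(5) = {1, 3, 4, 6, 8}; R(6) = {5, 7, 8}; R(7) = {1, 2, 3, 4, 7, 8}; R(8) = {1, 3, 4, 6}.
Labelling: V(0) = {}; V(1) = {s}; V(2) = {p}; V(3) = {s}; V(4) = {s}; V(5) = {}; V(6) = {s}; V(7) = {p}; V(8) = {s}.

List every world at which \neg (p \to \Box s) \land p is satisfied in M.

Let φ = \neg (p \to \Box s) \land p. Evaluate φ at each world:
  0 (successors {0, 1, 4, 6, 8}): φ is false.
  1 (successors {0, 2, 4, 5, 6, 7}): φ is false.
  2 (successors {4, 5}): φ is true.
  3 (successors {1, 2, 3, 5, 6}): φ is false.
  4 (successors {0, 3, 5, 7}): φ is false.
  5 (successors {1, 3, 4, 6, 8}): φ is false.
  6 (successors {5, 7, 8}): φ is false.
  7 (successors {1, 2, 3, 4, 7, 8}): φ is true.
  8 (successors {1, 3, 4, 6}): φ is false.
For instance, at 1:
  At 1: \neg (p \to \Box s) is false, p is false, so \neg (p \to \Box s) \land p is false.
    At 1: p \to \Box s is true, so \neg (p \to \Box s) is false.
      At 1: p is false, \Box s is false, so p \to \Box s is true.
Satisfying worlds: {2, 7}

2, 7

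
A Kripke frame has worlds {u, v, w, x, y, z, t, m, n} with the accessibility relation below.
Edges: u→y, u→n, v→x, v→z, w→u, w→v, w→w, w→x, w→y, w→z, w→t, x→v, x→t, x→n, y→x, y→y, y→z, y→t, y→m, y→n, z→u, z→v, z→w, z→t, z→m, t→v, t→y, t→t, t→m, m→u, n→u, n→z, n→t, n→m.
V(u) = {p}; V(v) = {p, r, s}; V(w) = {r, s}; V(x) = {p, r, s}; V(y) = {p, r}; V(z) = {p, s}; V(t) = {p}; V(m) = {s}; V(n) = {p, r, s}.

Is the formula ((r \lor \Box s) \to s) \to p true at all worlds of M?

No

Let φ = ((r \lor \Box s) \to s) \to p. Evaluate φ at each world:
  u (successors {y, n}): φ is true.
  v (successors {x, z}): φ is true.
  w (successors {u, v, w, x, y, z, t}): φ is false.
  x (successors {v, t, n}): φ is true.
  y (successors {x, y, z, t, m, n}): φ is true.
  z (successors {u, v, w, t, m}): φ is true.
  t (successors {v, y, t, m}): φ is true.
  m (successors {u}): φ is false.
  n (successors {u, z, t, m}): φ is true.
Detail at w (counterexample):
  At w: (r \lor \Box s) \to s is true, p is false, so ((r \lor \Box s) \to s) \to p is false.
    At w: r \lor \Box s is true, s is true, so (r \lor \Box s) \to s is true.
      At w: r is true, \Box s is false, so r \lor \Box s is true.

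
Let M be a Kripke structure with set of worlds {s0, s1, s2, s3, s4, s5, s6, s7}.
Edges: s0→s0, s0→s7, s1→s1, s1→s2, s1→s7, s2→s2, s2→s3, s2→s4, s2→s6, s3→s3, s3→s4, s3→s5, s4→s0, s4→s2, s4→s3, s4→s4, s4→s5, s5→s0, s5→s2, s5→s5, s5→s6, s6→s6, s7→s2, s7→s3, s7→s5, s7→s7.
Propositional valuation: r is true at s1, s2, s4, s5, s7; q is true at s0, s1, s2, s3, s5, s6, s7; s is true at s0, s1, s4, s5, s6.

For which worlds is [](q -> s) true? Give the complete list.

s6

Let φ = [](q -> s). Evaluate φ at each world:
  s0 (successors {s0, s7}): φ is false.
  s1 (successors {s1, s2, s7}): φ is false.
  s2 (successors {s2, s3, s4, s6}): φ is false.
  s3 (successors {s3, s4, s5}): φ is false.
  s4 (successors {s0, s2, s3, s4, s5}): φ is false.
  s5 (successors {s0, s2, s5, s6}): φ is false.
  s6 (successors {s6}): φ is true.
  s7 (successors {s2, s3, s5, s7}): φ is false.
For instance, at s7:
  At s7: [](q -> s) requires q -> s at every successor {s2, s3, s5, s7}.
    q -> s fails at s2, so [](q -> s) is false at s7.
Satisfying worlds: {s6}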